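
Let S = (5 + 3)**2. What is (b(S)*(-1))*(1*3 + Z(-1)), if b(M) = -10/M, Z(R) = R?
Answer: 5/16 ≈ 0.31250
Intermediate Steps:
S = 64 (S = 8**2 = 64)
(b(S)*(-1))*(1*3 + Z(-1)) = (-10/64*(-1))*(1*3 - 1) = (-10*1/64*(-1))*(3 - 1) = -5/32*(-1)*2 = (5/32)*2 = 5/16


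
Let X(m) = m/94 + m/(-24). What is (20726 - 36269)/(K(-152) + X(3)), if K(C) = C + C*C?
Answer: -1948056/2876639 ≈ -0.67720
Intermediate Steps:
K(C) = C + C²
X(m) = -35*m/1128 (X(m) = m*(1/94) + m*(-1/24) = m/94 - m/24 = -35*m/1128)
(20726 - 36269)/(K(-152) + X(3)) = (20726 - 36269)/(-152*(1 - 152) - 35/1128*3) = -15543/(-152*(-151) - 35/376) = -15543/(22952 - 35/376) = -15543/8629917/376 = -15543*376/8629917 = -1948056/2876639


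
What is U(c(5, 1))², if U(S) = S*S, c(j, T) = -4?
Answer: 256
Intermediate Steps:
U(S) = S²
U(c(5, 1))² = ((-4)²)² = 16² = 256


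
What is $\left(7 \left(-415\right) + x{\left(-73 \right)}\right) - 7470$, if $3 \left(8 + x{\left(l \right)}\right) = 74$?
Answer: $- \frac{31075}{3} \approx -10358.0$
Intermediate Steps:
$x{\left(l \right)} = \frac{50}{3}$ ($x{\left(l \right)} = -8 + \frac{1}{3} \cdot 74 = -8 + \frac{74}{3} = \frac{50}{3}$)
$\left(7 \left(-415\right) + x{\left(-73 \right)}\right) - 7470 = \left(7 \left(-415\right) + \frac{50}{3}\right) - 7470 = \left(-2905 + \frac{50}{3}\right) - 7470 = - \frac{8665}{3} - 7470 = - \frac{31075}{3}$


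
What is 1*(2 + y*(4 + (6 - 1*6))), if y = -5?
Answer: -18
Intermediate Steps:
1*(2 + y*(4 + (6 - 1*6))) = 1*(2 - 5*(4 + (6 - 1*6))) = 1*(2 - 5*(4 + (6 - 6))) = 1*(2 - 5*(4 + 0)) = 1*(2 - 5*4) = 1*(2 - 20) = 1*(-18) = -18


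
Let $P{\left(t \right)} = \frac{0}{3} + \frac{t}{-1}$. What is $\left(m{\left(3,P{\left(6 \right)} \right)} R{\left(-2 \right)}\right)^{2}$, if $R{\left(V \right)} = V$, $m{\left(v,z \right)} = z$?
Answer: $144$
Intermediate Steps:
$P{\left(t \right)} = - t$ ($P{\left(t \right)} = 0 \cdot \frac{1}{3} + t \left(-1\right) = 0 - t = - t$)
$\left(m{\left(3,P{\left(6 \right)} \right)} R{\left(-2 \right)}\right)^{2} = \left(\left(-1\right) 6 \left(-2\right)\right)^{2} = \left(\left(-6\right) \left(-2\right)\right)^{2} = 12^{2} = 144$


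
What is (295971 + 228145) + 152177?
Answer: 676293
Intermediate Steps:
(295971 + 228145) + 152177 = 524116 + 152177 = 676293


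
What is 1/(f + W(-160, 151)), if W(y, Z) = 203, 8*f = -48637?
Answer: -8/47013 ≈ -0.00017017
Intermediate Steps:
f = -48637/8 (f = (⅛)*(-48637) = -48637/8 ≈ -6079.6)
1/(f + W(-160, 151)) = 1/(-48637/8 + 203) = 1/(-47013/8) = -8/47013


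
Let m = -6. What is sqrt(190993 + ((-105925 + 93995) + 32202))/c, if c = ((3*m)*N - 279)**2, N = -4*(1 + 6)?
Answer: sqrt(211265)/50625 ≈ 0.0090792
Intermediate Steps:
N = -28 (N = -4*7 = -28)
c = 50625 (c = ((3*(-6))*(-28) - 279)**2 = (-18*(-28) - 279)**2 = (504 - 279)**2 = 225**2 = 50625)
sqrt(190993 + ((-105925 + 93995) + 32202))/c = sqrt(190993 + ((-105925 + 93995) + 32202))/50625 = sqrt(190993 + (-11930 + 32202))*(1/50625) = sqrt(190993 + 20272)*(1/50625) = sqrt(211265)*(1/50625) = sqrt(211265)/50625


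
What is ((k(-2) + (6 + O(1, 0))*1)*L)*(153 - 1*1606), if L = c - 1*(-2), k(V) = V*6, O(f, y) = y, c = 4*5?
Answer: 191796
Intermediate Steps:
c = 20
k(V) = 6*V
L = 22 (L = 20 - 1*(-2) = 20 + 2 = 22)
((k(-2) + (6 + O(1, 0))*1)*L)*(153 - 1*1606) = ((6*(-2) + (6 + 0)*1)*22)*(153 - 1*1606) = ((-12 + 6*1)*22)*(153 - 1606) = ((-12 + 6)*22)*(-1453) = -6*22*(-1453) = -132*(-1453) = 191796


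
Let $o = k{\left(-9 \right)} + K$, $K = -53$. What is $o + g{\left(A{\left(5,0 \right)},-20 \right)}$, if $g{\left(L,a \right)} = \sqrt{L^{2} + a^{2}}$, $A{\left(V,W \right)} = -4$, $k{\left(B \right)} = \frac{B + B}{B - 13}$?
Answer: $- \frac{574}{11} + 4 \sqrt{26} \approx -31.786$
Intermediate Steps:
$k{\left(B \right)} = \frac{2 B}{-13 + B}$
$o = - \frac{574}{11}$ ($o = 2 \left(-9\right) \frac{1}{-13 - 9} - 53 = 2 \left(-9\right) \frac{1}{-22} - 53 = 2 \left(-9\right) \left(- \frac{1}{22}\right) - 53 = \frac{9}{11} - 53 = - \frac{574}{11} \approx -52.182$)
$o + g{\left(A{\left(5,0 \right)},-20 \right)} = - \frac{574}{11} + \sqrt{\left(-4\right)^{2} + \left(-20\right)^{2}} = - \frac{574}{11} + \sqrt{16 + 400} = - \frac{574}{11} + \sqrt{416} = - \frac{574}{11} + 4 \sqrt{26}$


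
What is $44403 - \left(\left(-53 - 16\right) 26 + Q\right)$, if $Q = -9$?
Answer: $46206$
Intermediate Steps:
$44403 - \left(\left(-53 - 16\right) 26 + Q\right) = 44403 - \left(\left(-53 - 16\right) 26 - 9\right) = 44403 - \left(\left(-69\right) 26 - 9\right) = 44403 - \left(-1794 - 9\right) = 44403 - -1803 = 44403 + 1803 = 46206$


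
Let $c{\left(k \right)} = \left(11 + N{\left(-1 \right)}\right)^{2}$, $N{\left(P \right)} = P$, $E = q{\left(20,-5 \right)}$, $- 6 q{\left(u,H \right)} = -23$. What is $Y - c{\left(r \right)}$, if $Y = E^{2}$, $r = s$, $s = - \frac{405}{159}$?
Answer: $- \frac{3071}{36} \approx -85.306$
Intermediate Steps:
$q{\left(u,H \right)} = \frac{23}{6}$ ($q{\left(u,H \right)} = \left(- \frac{1}{6}\right) \left(-23\right) = \frac{23}{6}$)
$s = - \frac{135}{53}$ ($s = \left(-405\right) \frac{1}{159} = - \frac{135}{53} \approx -2.5472$)
$E = \frac{23}{6} \approx 3.8333$
$r = - \frac{135}{53} \approx -2.5472$
$c{\left(k \right)} = 100$ ($c{\left(k \right)} = \left(11 - 1\right)^{2} = 10^{2} = 100$)
$Y = \frac{529}{36}$ ($Y = \left(\frac{23}{6}\right)^{2} = \frac{529}{36} \approx 14.694$)
$Y - c{\left(r \right)} = \frac{529}{36} - 100 = - \frac{3071}{36}$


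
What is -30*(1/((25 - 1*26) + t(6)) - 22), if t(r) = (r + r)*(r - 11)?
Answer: 40290/61 ≈ 660.49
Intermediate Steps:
t(r) = 2*r*(-11 + r) (t(r) = (2*r)*(-11 + r) = 2*r*(-11 + r))
-30*(1/((25 - 1*26) + t(6)) - 22) = -30*(1/((25 - 1*26) + 2*6*(-11 + 6)) - 22) = -30*(1/((25 - 26) + 2*6*(-5)) - 22) = -30*(1/(-1 - 60) - 22) = -30*(1/(-61) - 22) = -30*(-1/61 - 22) = -30*(-1343/61) = 40290/61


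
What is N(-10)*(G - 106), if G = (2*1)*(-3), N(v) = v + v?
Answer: 2240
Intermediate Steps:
N(v) = 2*v
G = -6 (G = 2*(-3) = -6)
N(-10)*(G - 106) = (2*(-10))*(-6 - 106) = -20*(-112) = 2240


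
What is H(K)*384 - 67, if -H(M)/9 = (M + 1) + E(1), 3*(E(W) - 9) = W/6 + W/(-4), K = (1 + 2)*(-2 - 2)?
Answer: 6941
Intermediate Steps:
K = -12 (K = 3*(-4) = -12)
E(W) = 9 - W/36 (E(W) = 9 + (W/6 + W/(-4))/3 = 9 + (W*(⅙) + W*(-¼))/3 = 9 + (W/6 - W/4)/3 = 9 + (-W/12)/3 = 9 - W/36)
H(M) = -359/4 - 9*M (H(M) = -9*((M + 1) + (9 - 1/36*1)) = -9*((1 + M) + (9 - 1/36)) = -9*((1 + M) + 323/36) = -9*(359/36 + M) = -359/4 - 9*M)
H(K)*384 - 67 = (-359/4 - 9*(-12))*384 - 67 = (-359/4 + 108)*384 - 67 = (73/4)*384 - 67 = 7008 - 67 = 6941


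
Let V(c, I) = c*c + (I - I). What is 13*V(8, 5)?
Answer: 832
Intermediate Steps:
V(c, I) = c**2 (V(c, I) = c**2 + 0 = c**2)
13*V(8, 5) = 13*8**2 = 13*64 = 832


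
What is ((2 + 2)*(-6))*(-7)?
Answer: 168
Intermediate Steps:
((2 + 2)*(-6))*(-7) = (4*(-6))*(-7) = -24*(-7) = 168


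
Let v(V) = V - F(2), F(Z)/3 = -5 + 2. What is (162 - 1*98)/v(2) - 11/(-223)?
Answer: 14393/2453 ≈ 5.8675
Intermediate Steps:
F(Z) = -9 (F(Z) = 3*(-5 + 2) = 3*(-3) = -9)
v(V) = 9 + V (v(V) = V - 1*(-9) = V + 9 = 9 + V)
(162 - 1*98)/v(2) - 11/(-223) = (162 - 1*98)/(9 + 2) - 11/(-223) = (162 - 98)/11 - 11*(-1/223) = 64*(1/11) + 11/223 = 64/11 + 11/223 = 14393/2453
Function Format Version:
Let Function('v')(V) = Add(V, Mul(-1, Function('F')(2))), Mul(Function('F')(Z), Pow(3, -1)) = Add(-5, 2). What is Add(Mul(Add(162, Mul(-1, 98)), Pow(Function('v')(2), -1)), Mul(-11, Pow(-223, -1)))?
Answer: Rational(14393, 2453) ≈ 5.8675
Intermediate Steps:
Function('F')(Z) = -9 (Function('F')(Z) = Mul(3, Add(-5, 2)) = Mul(3, -3) = -9)
Function('v')(V) = Add(9, V) (Function('v')(V) = Add(V, Mul(-1, -9)) = Add(V, 9) = Add(9, V))
Add(Mul(Add(162, Mul(-1, 98)), Pow(Function('v')(2), -1)), Mul(-11, Pow(-223, -1))) = Add(Mul(Add(162, Mul(-1, 98)), Pow(Add(9, 2), -1)), Mul(-11, Pow(-223, -1))) = Add(Mul(Add(162, -98), Pow(11, -1)), Mul(-11, Rational(-1, 223))) = Add(Mul(64, Rational(1, 11)), Rational(11, 223)) = Add(Rational(64, 11), Rational(11, 223)) = Rational(14393, 2453)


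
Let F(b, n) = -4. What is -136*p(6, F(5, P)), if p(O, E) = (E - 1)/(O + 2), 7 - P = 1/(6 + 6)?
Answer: 85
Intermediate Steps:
P = 83/12 (P = 7 - 1/(6 + 6) = 7 - 1/12 = 83/12 ≈ 6.9167)
p(O, E) = (-1 + E)/(2 + O)
-136*p(6, F(5, P)) = -136*(-1 - 4)/(2 + 6) = -136*(-5)/8 = -17*(-5) = -136*(-5/8) = 85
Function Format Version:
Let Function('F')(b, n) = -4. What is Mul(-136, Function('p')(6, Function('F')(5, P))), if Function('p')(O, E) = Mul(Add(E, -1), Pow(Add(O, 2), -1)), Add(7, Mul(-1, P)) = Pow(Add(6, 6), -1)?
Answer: 85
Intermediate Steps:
P = Rational(83, 12) (P = Add(7, Mul(-1, Pow(Add(6, 6), -1))) = Add(7, Mul(-1, Pow(12, -1))) = Add(7, Mul(-1, Rational(1, 12))) = Add(7, Rational(-1, 12)) = Rational(83, 12) ≈ 6.9167)
Function('p')(O, E) = Mul(Pow(Add(2, O), -1), Add(-1, E)) (Function('p')(O, E) = Mul(Add(-1, E), Pow(Add(2, O), -1)) = Mul(Pow(Add(2, O), -1), Add(-1, E)))
Mul(-136, Function('p')(6, Function('F')(5, P))) = Mul(-136, Mul(Pow(Add(2, 6), -1), Add(-1, -4))) = Mul(-136, Mul(Pow(8, -1), -5)) = Mul(-136, Mul(Rational(1, 8), -5)) = Mul(-136, Rational(-5, 8)) = 85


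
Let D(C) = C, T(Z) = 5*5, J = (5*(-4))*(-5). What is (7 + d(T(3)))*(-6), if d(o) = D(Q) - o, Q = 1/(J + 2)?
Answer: 1835/17 ≈ 107.94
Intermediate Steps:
J = 100 (J = -20*(-5) = 100)
T(Z) = 25
Q = 1/102 (Q = 1/(100 + 2) = 1/102 ≈ 0.0098039)
d(o) = 1/102 - o
(7 + d(T(3)))*(-6) = (7 + (1/102 - 1*25))*(-6) = (7 + (1/102 - 25))*(-6) = (7 - 2549/102)*(-6) = -1835/102*(-6) = 1835/17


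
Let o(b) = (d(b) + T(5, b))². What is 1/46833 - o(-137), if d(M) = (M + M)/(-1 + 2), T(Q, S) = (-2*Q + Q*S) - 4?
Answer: -44338159256/46833 ≈ -9.4673e+5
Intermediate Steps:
T(Q, S) = -4 - 2*Q + Q*S
d(M) = 2*M (d(M) = (2*M)/1 = (2*M)*1 = 2*M)
o(b) = (-14 + 7*b)² (o(b) = (2*b + (-4 - 2*5 + 5*b))² = (2*b + (-4 - 10 + 5*b))² = (2*b + (-14 + 5*b))² = (-14 + 7*b)²)
1/46833 - o(-137) = 1/46833 - 49*(-2 - 137)² = 1/46833 - 49*(-139)² = 1/46833 - 49*19321 = 1/46833 - 1*946729 = 1/46833 - 946729 = -44338159256/46833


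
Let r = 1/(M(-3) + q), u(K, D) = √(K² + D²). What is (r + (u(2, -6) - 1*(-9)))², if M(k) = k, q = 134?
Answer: 2078840/17161 + 4720*√10/131 ≈ 235.08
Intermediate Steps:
u(K, D) = √(D² + K²)
r = 1/131 (r = 1/(-3 + 134) = 1/131 ≈ 0.0076336)
(r + (u(2, -6) - 1*(-9)))² = (1/131 + (√((-6)² + 2²) - 1*(-9)))² = (1/131 + (√(36 + 4) + 9))² = (1/131 + (√40 + 9))² = (1/131 + (2*√10 + 9))² = (1/131 + (9 + 2*√10))² = (1180/131 + 2*√10)²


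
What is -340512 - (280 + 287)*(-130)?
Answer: -266802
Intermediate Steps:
-340512 - (280 + 287)*(-130) = -340512 - 567*(-130) = -340512 - 1*(-73710) = -340512 + 73710 = -266802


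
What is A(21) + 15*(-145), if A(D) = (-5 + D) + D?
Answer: -2138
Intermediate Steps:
A(D) = -5 + 2*D
A(21) + 15*(-145) = (-5 + 2*21) + 15*(-145) = (-5 + 42) - 2175 = 37 - 2175 = -2138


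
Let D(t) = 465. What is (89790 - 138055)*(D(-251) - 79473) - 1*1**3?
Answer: 3813321119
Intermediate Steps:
(89790 - 138055)*(D(-251) - 79473) - 1*1**3 = (89790 - 138055)*(465 - 79473) - 1*1**3 = -48265*(-79008) - 1*1 = 3813321120 - 1 = 3813321119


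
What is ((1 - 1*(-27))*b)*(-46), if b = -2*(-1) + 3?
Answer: -6440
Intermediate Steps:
b = 5 (b = 2 + 3 = 5)
((1 - 1*(-27))*b)*(-46) = ((1 - 1*(-27))*5)*(-46) = ((1 + 27)*5)*(-46) = (28*5)*(-46) = 140*(-46) = -6440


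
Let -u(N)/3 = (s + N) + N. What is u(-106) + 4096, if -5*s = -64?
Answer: 23468/5 ≈ 4693.6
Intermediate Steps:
s = 64/5 (s = -1/5*(-64) = 64/5 ≈ 12.800)
u(N) = -192/5 - 6*N (u(N) = -3*((64/5 + N) + N) = -3*(64/5 + 2*N) = -192/5 - 6*N)
u(-106) + 4096 = (-192/5 - 6*(-106)) + 4096 = (-192/5 + 636) + 4096 = 2988/5 + 4096 = 23468/5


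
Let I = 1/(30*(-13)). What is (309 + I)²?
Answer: 14522419081/152100 ≈ 95479.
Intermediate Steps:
I = -1/390 (I = 1/(-390) = -1/390 ≈ -0.0025641)
(309 + I)² = (309 - 1/390)² = (120509/390)² = 14522419081/152100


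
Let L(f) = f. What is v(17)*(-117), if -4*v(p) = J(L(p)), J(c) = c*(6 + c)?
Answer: 45747/4 ≈ 11437.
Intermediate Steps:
v(p) = -p*(6 + p)/4
v(17)*(-117) = -¼*17*(6 + 17)*(-117) = -¼*17*23*(-117) = -391/4*(-117) = 45747/4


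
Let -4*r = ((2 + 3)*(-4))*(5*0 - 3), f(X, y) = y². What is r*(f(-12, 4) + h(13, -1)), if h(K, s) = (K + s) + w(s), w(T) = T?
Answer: -405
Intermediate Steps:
h(K, s) = K + 2*s (h(K, s) = (K + s) + s = K + 2*s)
r = -15 (r = -(2 + 3)*(-4)*(5*0 - 3)/4 = -5*(-4)*(0 - 3)/4 = -(-5)*(-3) = -¼*60 = -15)
r*(f(-12, 4) + h(13, -1)) = -15*(4² + (13 + 2*(-1))) = -15*(16 + (13 - 2)) = -15*(16 + 11) = -15*27 = -405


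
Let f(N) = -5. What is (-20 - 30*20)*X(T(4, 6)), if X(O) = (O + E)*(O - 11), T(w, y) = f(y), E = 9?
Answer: 39680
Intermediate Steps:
T(w, y) = -5
X(O) = (-11 + O)*(9 + O) (X(O) = (O + 9)*(O - 11) = (9 + O)*(-11 + O) = (-11 + O)*(9 + O))
(-20 - 30*20)*X(T(4, 6)) = (-20 - 30*20)*(-99 + (-5)² - 2*(-5)) = (-20 - 600)*(-99 + 25 + 10) = -620*(-64) = 39680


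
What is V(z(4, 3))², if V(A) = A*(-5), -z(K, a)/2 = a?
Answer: 900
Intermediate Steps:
z(K, a) = -2*a
V(A) = -5*A
V(z(4, 3))² = (-(-10)*3)² = (-5*(-6))² = 30² = 900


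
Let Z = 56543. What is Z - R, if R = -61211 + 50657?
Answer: 67097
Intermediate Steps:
R = -10554
Z - R = 56543 - 1*(-10554) = 56543 + 10554 = 67097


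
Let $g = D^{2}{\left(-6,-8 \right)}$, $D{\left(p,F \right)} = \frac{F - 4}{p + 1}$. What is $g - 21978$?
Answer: $- \frac{549306}{25} \approx -21972.0$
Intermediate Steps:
$D{\left(p,F \right)} = \frac{-4 + F}{1 + p}$
$g = \frac{144}{25}$ ($g = \left(\frac{-4 - 8}{1 - 6}\right)^{2} = \left(\frac{1}{-5} \left(-12\right)\right)^{2} = \left(\left(- \frac{1}{5}\right) \left(-12\right)\right)^{2} = \left(\frac{12}{5}\right)^{2} = \frac{144}{25} \approx 5.76$)
$g - 21978 = \frac{144}{25} - 21978 = - \frac{549306}{25}$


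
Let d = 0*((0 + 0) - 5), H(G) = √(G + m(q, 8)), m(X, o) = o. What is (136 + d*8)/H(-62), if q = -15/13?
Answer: -68*I*√6/9 ≈ -18.507*I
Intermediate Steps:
q = -15/13 (q = -15*1/13 = -15/13 ≈ -1.1538)
H(G) = √(8 + G) (H(G) = √(G + 8) = √(8 + G))
d = 0 (d = 0*(0 - 5) = 0*(-5) = 0)
(136 + d*8)/H(-62) = (136 + 0*8)/(√(8 - 62)) = (136 + 0)/(√(-54)) = 136/((3*I*√6)) = 136*(-I*√6/18) = -68*I*√6/9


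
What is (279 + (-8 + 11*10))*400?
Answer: 152400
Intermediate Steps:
(279 + (-8 + 11*10))*400 = (279 + (-8 + 110))*400 = (279 + 102)*400 = 381*400 = 152400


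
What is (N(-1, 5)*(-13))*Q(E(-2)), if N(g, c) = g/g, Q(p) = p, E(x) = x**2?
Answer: -52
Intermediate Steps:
N(g, c) = 1
(N(-1, 5)*(-13))*Q(E(-2)) = (1*(-13))*(-2)**2 = -13*4 = -52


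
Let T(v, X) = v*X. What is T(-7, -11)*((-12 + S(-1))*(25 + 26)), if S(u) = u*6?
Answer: -70686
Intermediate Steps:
T(v, X) = X*v
S(u) = 6*u
T(-7, -11)*((-12 + S(-1))*(25 + 26)) = (-11*(-7))*((-12 + 6*(-1))*(25 + 26)) = 77*((-12 - 6)*51) = 77*(-18*51) = 77*(-918) = -70686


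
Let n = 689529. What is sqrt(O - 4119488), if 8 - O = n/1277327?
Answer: I*sqrt(6721197238843725903)/1277327 ≈ 2029.7*I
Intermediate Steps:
O = 9529087/1277327 (O = 8 - 689529/1277327 = 9529087/1277327 ≈ 7.4602)
sqrt(O - 4119488) = sqrt(9529087/1277327 - 4119488) = sqrt(-5261923719489/1277327) = I*sqrt(6721197238843725903)/1277327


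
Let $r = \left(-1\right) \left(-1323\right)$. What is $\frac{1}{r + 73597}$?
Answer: $\frac{1}{74920} \approx 1.3348 \cdot 10^{-5}$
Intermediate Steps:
$r = 1323$
$\frac{1}{r + 73597} = \frac{1}{1323 + 73597} = \frac{1}{74920}$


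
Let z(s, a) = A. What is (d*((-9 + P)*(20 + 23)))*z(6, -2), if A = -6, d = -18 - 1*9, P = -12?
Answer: -146286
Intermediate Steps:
d = -27 (d = -18 - 9 = -27)
z(s, a) = -6
(d*((-9 + P)*(20 + 23)))*z(6, -2) = -27*(-9 - 12)*(20 + 23)*(-6) = -(-567)*43*(-6) = -27*(-903)*(-6) = 24381*(-6) = -146286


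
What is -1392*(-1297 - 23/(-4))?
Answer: 1797420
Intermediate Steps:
-1392*(-1297 - 23/(-4)) = -1392*(-1297 - 23*(-¼)) = -1392*(-1297 + 23/4) = -1392*(-5165/4) = 1797420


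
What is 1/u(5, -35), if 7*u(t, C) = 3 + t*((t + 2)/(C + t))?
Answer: 42/11 ≈ 3.8182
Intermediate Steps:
u(t, C) = 3/7 + t*(2 + t)/(7*(C + t)) (u(t, C) = (3 + t*((t + 2)/(C + t)))/7 = (3 + t*((2 + t)/(C + t)))/7 = (3 + t*(2 + t)/(C + t))/7 = 3/7 + t*(2 + t)/(7*(C + t)))
1/u(5, -35) = 1/((5**2 + 3*(-35) + 5*5)/(7*(-35 + 5))) = 1/((1/7)*(25 - 105 + 25)/(-30)) = 1/((1/7)*(-1/30)*(-55)) = 1/(11/42) = 42/11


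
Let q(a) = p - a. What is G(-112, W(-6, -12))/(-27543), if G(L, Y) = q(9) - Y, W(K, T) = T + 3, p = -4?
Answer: 4/27543 ≈ 0.00014523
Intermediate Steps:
q(a) = -4 - a
W(K, T) = 3 + T
G(L, Y) = -13 - Y (G(L, Y) = (-4 - 1*9) - Y = (-4 - 9) - Y = -13 - Y)
G(-112, W(-6, -12))/(-27543) = (-13 - (3 - 12))/(-27543) = (-13 - 1*(-9))*(-1/27543) = (-13 + 9)*(-1/27543) = -4*(-1/27543) = 4/27543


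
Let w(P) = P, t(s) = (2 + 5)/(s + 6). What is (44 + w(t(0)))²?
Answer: 73441/36 ≈ 2040.0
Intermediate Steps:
t(s) = 7/(6 + s)
(44 + w(t(0)))² = (44 + 7/(6 + 0))² = (44 + 7/6)² = (271/6)² = 73441/36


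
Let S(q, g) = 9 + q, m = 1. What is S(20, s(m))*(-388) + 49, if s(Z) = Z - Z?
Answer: -11203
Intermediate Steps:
s(Z) = 0
S(20, s(m))*(-388) + 49 = (9 + 20)*(-388) + 49 = 29*(-388) + 49 = -11252 + 49 = -11203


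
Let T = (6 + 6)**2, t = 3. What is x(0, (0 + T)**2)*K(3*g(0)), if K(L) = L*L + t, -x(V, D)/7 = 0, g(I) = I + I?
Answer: 0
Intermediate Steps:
g(I) = 2*I
T = 144 (T = 12**2 = 144)
x(V, D) = 0 (x(V, D) = -7*0 = 0)
K(L) = 3 + L**2 (K(L) = L*L + 3 = L**2 + 3 = 3 + L**2)
x(0, (0 + T)**2)*K(3*g(0)) = 0*(3 + (3*(2*0))**2) = 0*(3 + (3*0)**2) = 0*(3 + 0**2) = 0*(3 + 0) = 0*3 = 0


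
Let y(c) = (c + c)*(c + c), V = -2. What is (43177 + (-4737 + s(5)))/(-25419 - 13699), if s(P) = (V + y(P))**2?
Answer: -24022/19559 ≈ -1.2282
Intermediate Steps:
y(c) = 4*c**2 (y(c) = (2*c)*(2*c) = 4*c**2)
s(P) = (-2 + 4*P**2)**2
(43177 + (-4737 + s(5)))/(-25419 - 13699) = (43177 + (-4737 + 4*(-1 + 2*5**2)**2))/(-25419 - 13699) = (43177 + (-4737 + 4*(-1 + 2*25)**2))/(-39118) = (43177 + (-4737 + 4*(-1 + 50)**2))*(-1/39118) = (43177 + (-4737 + 4*49**2))*(-1/39118) = (43177 + (-4737 + 4*2401))*(-1/39118) = (43177 + (-4737 + 9604))*(-1/39118) = (43177 + 4867)*(-1/39118) = 48044*(-1/39118) = -24022/19559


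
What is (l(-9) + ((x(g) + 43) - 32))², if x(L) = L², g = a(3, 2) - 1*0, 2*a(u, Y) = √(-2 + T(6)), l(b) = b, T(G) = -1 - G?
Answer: 1/16 ≈ 0.062500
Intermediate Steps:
a(u, Y) = 3*I/2 (a(u, Y) = √(-2 + (-1 - 1*6))/2 = √(-2 + (-1 - 6))/2 = √(-2 - 7)/2 = √(-9)/2 = (3*I)/2 = 3*I/2)
g = 3*I/2 (g = 3*I/2 - 1*0 = 3*I/2 + 0 = 3*I/2 ≈ 1.5*I)
(l(-9) + ((x(g) + 43) - 32))² = (-9 + (((3*I/2)² + 43) - 32))² = (-9 + ((-9/4 + 43) - 32))² = (-9 + (163/4 - 32))² = (-9 + 35/4)² = (-¼)² = 1/16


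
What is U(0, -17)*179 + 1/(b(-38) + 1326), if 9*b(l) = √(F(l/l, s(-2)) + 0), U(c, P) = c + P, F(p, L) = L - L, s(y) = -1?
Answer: -4035017/1326 ≈ -3043.0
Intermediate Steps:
F(p, L) = 0
U(c, P) = P + c
b(l) = 0 (b(l) = √(0 + 0)/9 = √0/9 = (⅑)*0 = 0)
U(0, -17)*179 + 1/(b(-38) + 1326) = (-17 + 0)*179 + 1/(0 + 1326) = -17*179 + 1/1326 = -3043 + 1/1326 = -4035017/1326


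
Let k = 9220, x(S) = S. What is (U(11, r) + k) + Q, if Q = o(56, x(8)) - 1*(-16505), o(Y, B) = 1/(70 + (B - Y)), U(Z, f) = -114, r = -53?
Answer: 563443/22 ≈ 25611.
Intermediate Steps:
o(Y, B) = 1/(70 + B - Y)
Q = 363111/22 (Q = 1/(70 + 8 - 1*56) - 1*(-16505) = 1/(70 + 8 - 56) + 16505 = 1/22 + 16505 = 363111/22 ≈ 16505.)
(U(11, r) + k) + Q = (-114 + 9220) + 363111/22 = 9106 + 363111/22 = 563443/22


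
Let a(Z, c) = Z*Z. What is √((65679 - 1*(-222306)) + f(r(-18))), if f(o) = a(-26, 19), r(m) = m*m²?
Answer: √288661 ≈ 537.27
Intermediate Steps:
r(m) = m³
a(Z, c) = Z²
f(o) = 676 (f(o) = (-26)² = 676)
√((65679 - 1*(-222306)) + f(r(-18))) = √((65679 - 1*(-222306)) + 676) = √((65679 + 222306) + 676) = √(287985 + 676) = √288661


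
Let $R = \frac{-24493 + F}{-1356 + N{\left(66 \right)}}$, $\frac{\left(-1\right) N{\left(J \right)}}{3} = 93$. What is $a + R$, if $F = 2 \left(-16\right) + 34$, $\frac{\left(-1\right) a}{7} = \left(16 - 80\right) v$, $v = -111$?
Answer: $- \frac{81280789}{1635} \approx -49713.0$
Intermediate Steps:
$N{\left(J \right)} = -279$ ($N{\left(J \right)} = \left(-3\right) 93 = -279$)
$a = -49728$ ($a = - 7 \left(16 - 80\right) \left(-111\right) = - 7 \left(\left(-64\right) \left(-111\right)\right) = \left(-7\right) 7104 = -49728$)
$F = 2$ ($F = -32 + 34 = 2$)
$R = \frac{24491}{1635}$ ($R = \frac{-24493 + 2}{-1356 - 279} = - \frac{24491}{-1635} = \left(-24491\right) \left(- \frac{1}{1635}\right) = \frac{24491}{1635} \approx 14.979$)
$a + R = -49728 + \frac{24491}{1635} = - \frac{81280789}{1635}$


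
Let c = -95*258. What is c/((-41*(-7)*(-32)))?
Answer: 12255/4592 ≈ 2.6688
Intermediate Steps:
c = -24510
c/((-41*(-7)*(-32))) = -24510/(-41*(-7)*(-32)) = -24510/(287*(-32)) = -24510/(-9184) = -24510*(-1/9184) = 12255/4592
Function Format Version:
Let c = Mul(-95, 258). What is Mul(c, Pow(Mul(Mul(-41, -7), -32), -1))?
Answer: Rational(12255, 4592) ≈ 2.6688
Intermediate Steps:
c = -24510
Mul(c, Pow(Mul(Mul(-41, -7), -32), -1)) = Mul(-24510, Pow(Mul(Mul(-41, -7), -32), -1)) = Mul(-24510, Pow(Mul(287, -32), -1)) = Mul(-24510, Pow(-9184, -1)) = Mul(-24510, Rational(-1, 9184)) = Rational(12255, 4592)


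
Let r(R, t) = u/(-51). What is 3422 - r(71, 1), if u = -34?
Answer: 10264/3 ≈ 3421.3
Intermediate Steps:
r(R, t) = ⅔ (r(R, t) = -34/(-51) = -34*(-1/51) = ⅔)
3422 - r(71, 1) = 3422 - 1*⅔ = 3422 - ⅔ = 10264/3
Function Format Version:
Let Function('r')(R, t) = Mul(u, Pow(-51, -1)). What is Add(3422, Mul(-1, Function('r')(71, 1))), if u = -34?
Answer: Rational(10264, 3) ≈ 3421.3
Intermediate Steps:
Function('r')(R, t) = Rational(2, 3) (Function('r')(R, t) = Mul(-34, Pow(-51, -1)) = Mul(-34, Rational(-1, 51)) = Rational(2, 3))
Add(3422, Mul(-1, Function('r')(71, 1))) = Add(3422, Mul(-1, Rational(2, 3))) = Add(3422, Rational(-2, 3)) = Rational(10264, 3)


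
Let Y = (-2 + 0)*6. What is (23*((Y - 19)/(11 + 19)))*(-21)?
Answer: 4991/10 ≈ 499.10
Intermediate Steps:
Y = -12 (Y = -2*6 = -12)
(23*((Y - 19)/(11 + 19)))*(-21) = (23*((-12 - 19)/(11 + 19)))*(-21) = (23*(-31/30))*(-21) = -713/30*(-21) = 4991/10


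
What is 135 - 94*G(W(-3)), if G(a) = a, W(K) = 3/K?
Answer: 229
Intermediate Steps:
135 - 94*G(W(-3)) = 135 - 282/(-3) = 135 - 282*(-1)/3 = 135 - 94*(-1) = 135 + 94 = 229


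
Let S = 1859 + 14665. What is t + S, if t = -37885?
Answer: -21361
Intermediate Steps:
S = 16524
t + S = -37885 + 16524 = -21361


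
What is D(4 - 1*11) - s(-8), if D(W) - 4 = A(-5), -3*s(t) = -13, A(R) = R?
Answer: -16/3 ≈ -5.3333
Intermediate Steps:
s(t) = 13/3 (s(t) = -⅓*(-13) = 13/3)
D(W) = -1 (D(W) = 4 - 5 = -1)
D(4 - 1*11) - s(-8) = -1 - 1*13/3 = -1 - 13/3 = -16/3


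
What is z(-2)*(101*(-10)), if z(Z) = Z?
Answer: 2020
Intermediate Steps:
z(-2)*(101*(-10)) = -202*(-10) = -2*(-1010) = 2020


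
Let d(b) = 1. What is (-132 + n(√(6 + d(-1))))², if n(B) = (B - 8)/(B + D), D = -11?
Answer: 6222532/361 + 4989*√7/722 ≈ 17255.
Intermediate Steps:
n(B) = (-8 + B)/(-11 + B) (n(B) = (B - 8)/(B - 11) = (-8 + B)/(-11 + B))
(-132 + n(√(6 + d(-1))))² = (-132 + (-8 + √(6 + 1))/(-11 + √(6 + 1)))² = (-132 + (-8 + √7)/(-11 + √7))²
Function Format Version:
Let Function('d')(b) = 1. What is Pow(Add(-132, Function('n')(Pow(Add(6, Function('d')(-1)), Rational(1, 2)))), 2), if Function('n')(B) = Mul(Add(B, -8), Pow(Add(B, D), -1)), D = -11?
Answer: Add(Rational(6222532, 361), Mul(Rational(4989, 722), Pow(7, Rational(1, 2)))) ≈ 17255.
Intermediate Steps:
Function('n')(B) = Mul(Pow(Add(-11, B), -1), Add(-8, B)) (Function('n')(B) = Mul(Add(B, -8), Pow(Add(B, -11), -1)) = Mul(Add(-8, B), Pow(Add(-11, B), -1)) = Mul(Pow(Add(-11, B), -1), Add(-8, B)))
Pow(Add(-132, Function('n')(Pow(Add(6, Function('d')(-1)), Rational(1, 2)))), 2) = Pow(Add(-132, Mul(Pow(Add(-11, Pow(Add(6, 1), Rational(1, 2))), -1), Add(-8, Pow(Add(6, 1), Rational(1, 2))))), 2) = Pow(Add(-132, Mul(Pow(Add(-11, Pow(7, Rational(1, 2))), -1), Add(-8, Pow(7, Rational(1, 2))))), 2)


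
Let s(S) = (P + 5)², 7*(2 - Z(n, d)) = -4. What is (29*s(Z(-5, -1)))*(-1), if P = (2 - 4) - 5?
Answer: -116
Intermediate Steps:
Z(n, d) = 18/7 (Z(n, d) = 2 - ⅐*(-4) = 2 + 4/7 = 18/7)
P = -7 (P = -2 - 5 = -7)
s(S) = 4 (s(S) = (-7 + 5)² = (-2)² = 4)
(29*s(Z(-5, -1)))*(-1) = (29*4)*(-1) = 116*(-1) = -116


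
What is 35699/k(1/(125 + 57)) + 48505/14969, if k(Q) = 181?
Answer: 543157736/2709389 ≈ 200.47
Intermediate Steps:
35699/k(1/(125 + 57)) + 48505/14969 = 35699/181 + 48505/14969 = 543157736/2709389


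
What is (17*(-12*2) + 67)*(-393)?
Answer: 134013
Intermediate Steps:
(17*(-12*2) + 67)*(-393) = (17*(-24) + 67)*(-393) = (-408 + 67)*(-393) = -341*(-393) = 134013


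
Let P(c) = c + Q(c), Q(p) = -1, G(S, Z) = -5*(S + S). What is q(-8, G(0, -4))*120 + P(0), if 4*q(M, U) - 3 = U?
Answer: 89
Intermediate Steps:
G(S, Z) = -10*S
P(c) = -1 + c (P(c) = c - 1 = -1 + c)
q(M, U) = ¾ + U/4
q(-8, G(0, -4))*120 + P(0) = (¾ + (-10*0)/4)*120 + (-1 + 0) = (¾ + (¼)*0)*120 - 1 = (¾ + 0)*120 - 1 = (¾)*120 - 1 = 90 - 1 = 89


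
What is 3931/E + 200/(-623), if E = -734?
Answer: -2595813/457282 ≈ -5.6766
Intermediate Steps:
3931/E + 200/(-623) = 3931/(-734) + 200/(-623) = 3931*(-1/734) + 200*(-1/623) = -3931/734 - 200/623 = -2595813/457282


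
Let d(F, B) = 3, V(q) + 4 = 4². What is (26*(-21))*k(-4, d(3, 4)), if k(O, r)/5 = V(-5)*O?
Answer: 131040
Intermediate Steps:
V(q) = 12 (V(q) = -4 + 4² = -4 + 16 = 12)
k(O, r) = 60*O (k(O, r) = 5*(12*O) = 60*O)
(26*(-21))*k(-4, d(3, 4)) = (26*(-21))*(60*(-4)) = -546*(-240) = 131040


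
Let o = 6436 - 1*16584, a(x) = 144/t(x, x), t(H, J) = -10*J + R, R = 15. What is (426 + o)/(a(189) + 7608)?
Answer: -3038125/2377476 ≈ -1.2779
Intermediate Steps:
t(H, J) = 15 - 10*J (t(H, J) = -10*J + 15 = 15 - 10*J)
a(x) = 144/(15 - 10*x)
o = -10148 (o = 6436 - 16584 = -10148)
(426 + o)/(a(189) + 7608) = (426 - 10148)/(-144/(-15 + 10*189) + 7608) = -9722/(-144/(-15 + 1890) + 7608) = -9722/(-144/1875 + 7608) = -9722/(-144*1/1875 + 7608) = -9722/(-48/625 + 7608) = -9722/4754952/625 = -9722*625/4754952 = -3038125/2377476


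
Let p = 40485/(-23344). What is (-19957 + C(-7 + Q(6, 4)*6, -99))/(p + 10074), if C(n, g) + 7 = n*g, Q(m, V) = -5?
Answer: -380530544/235126971 ≈ -1.6184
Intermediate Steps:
C(n, g) = -7 + g*n (C(n, g) = -7 + n*g = -7 + g*n)
p = -40485/23344 (p = 40485*(-1/23344) = -40485/23344 ≈ -1.7343)
(-19957 + C(-7 + Q(6, 4)*6, -99))/(p + 10074) = (-19957 + (-7 - 99*(-7 - 5*6)))/(-40485/23344 + 10074) = (-19957 + (-7 - 99*(-7 - 30)))/(235126971/23344) = (-19957 + (-7 - 99*(-37)))*(23344/235126971) = (-19957 + (-7 + 3663))*(23344/235126971) = (-19957 + 3656)*(23344/235126971) = -16301*23344/235126971 = -380530544/235126971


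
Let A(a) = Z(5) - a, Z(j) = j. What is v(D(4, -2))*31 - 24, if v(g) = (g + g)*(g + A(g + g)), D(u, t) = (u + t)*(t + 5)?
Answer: -396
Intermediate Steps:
A(a) = 5 - a
D(u, t) = (5 + t)*(t + u) (D(u, t) = (t + u)*(5 + t) = (5 + t)*(t + u))
v(g) = 2*g*(5 - g) (v(g) = (g + g)*(g + (5 - (g + g))) = (2*g)*(g + (5 - 2*g)) = (2*g)*(5 - g) = 2*g*(5 - g))
v(D(4, -2))*31 - 24 = (2*((-2)**2 + 5*(-2) + 5*4 - 2*4)*(5 - ((-2)**2 + 5*(-2) + 5*4 - 2*4)))*31 - 24 = (2*(4 - 10 + 20 - 8)*(5 - (4 - 10 + 20 - 8)))*31 - 24 = (2*6*(5 - 1*6))*31 - 24 = (2*6*(5 - 6))*31 - 24 = (2*6*(-1))*31 - 24 = -12*31 - 24 = -372 - 24 = -396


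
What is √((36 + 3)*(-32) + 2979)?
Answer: √1731 ≈ 41.605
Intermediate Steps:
√((36 + 3)*(-32) + 2979) = √(39*(-32) + 2979) = √(-1248 + 2979) = √1731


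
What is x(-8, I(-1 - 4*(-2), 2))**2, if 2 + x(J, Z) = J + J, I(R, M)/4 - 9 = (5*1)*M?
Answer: 324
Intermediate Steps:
I(R, M) = 36 + 20*M (I(R, M) = 36 + 4*((5*1)*M) = 36 + 4*(5*M) = 36 + 20*M)
x(J, Z) = -2 + 2*J (x(J, Z) = -2 + (J + J) = -2 + 2*J)
x(-8, I(-1 - 4*(-2), 2))**2 = (-2 + 2*(-8))**2 = (-2 - 16)**2 = (-18)**2 = 324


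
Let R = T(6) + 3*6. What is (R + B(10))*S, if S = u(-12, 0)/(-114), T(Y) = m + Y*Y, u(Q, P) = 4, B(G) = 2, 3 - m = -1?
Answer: -40/19 ≈ -2.1053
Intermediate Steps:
m = 4 (m = 3 - 1*(-1) = 3 + 1 = 4)
T(Y) = 4 + Y² (T(Y) = 4 + Y*Y = 4 + Y²)
R = 58 (R = (4 + 6²) + 3*6 = (4 + 36) + 18 = 40 + 18 = 58)
S = -2/57 (S = 4/(-114) = 4*(-1/114) = -2/57 ≈ -0.035088)
(R + B(10))*S = (58 + 2)*(-2/57) = 60*(-2/57) = -40/19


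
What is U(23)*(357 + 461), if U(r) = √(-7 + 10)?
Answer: 818*√3 ≈ 1416.8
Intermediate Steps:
U(r) = √3
U(23)*(357 + 461) = √3*(357 + 461) = √3*818 = 818*√3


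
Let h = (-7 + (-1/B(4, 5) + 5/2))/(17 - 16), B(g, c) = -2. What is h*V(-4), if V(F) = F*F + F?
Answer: -48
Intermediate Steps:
V(F) = F + F² (V(F) = F² + F = F + F²)
h = -4 (h = (-7 + (-1/(-2) + 5/2))/(17 - 16) = (-7 + (-1*(-½) + 5*(½)))/1 = (-7 + (½ + 5/2))*1 = (-7 + 3)*1 = -4*1 = -4)
h*V(-4) = -(-16)*(1 - 4) = -(-16)*(-3) = -4*12 = -48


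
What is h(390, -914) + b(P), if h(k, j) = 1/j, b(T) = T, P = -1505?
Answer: -1375571/914 ≈ -1505.0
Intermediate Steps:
h(390, -914) + b(P) = 1/(-914) - 1505 = -1/914 - 1505 = -1375571/914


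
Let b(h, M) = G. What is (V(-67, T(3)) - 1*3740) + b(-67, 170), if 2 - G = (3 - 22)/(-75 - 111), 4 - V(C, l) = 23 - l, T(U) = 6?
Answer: -697705/186 ≈ -3751.1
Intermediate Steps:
V(C, l) = -19 + l (V(C, l) = 4 - (23 - l) = 4 + (-23 + l) = -19 + l)
G = 353/186 (G = 2 - (3 - 22)/(-75 - 111) = 2 - (-19)/(-186) = 2 - (-19)*(-1)/186 = 2 - 1*19/186 = 2 - 19/186 = 353/186 ≈ 1.8979)
b(h, M) = 353/186
(V(-67, T(3)) - 1*3740) + b(-67, 170) = ((-19 + 6) - 1*3740) + 353/186 = (-13 - 3740) + 353/186 = -3753 + 353/186 = -697705/186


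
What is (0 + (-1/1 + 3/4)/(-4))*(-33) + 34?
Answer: 511/16 ≈ 31.938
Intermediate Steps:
(0 + (-1/1 + 3/4)/(-4))*(-33) + 34 = (0 - (-1*1 + 3*(1/4))/4)*(-33) + 34 = (0 - (-1 + 3/4)/4)*(-33) + 34 = (0 - 1/4*(-1/4))*(-33) + 34 = (0 + 1/16)*(-33) + 34 = (1/16)*(-33) + 34 = -33/16 + 34 = 511/16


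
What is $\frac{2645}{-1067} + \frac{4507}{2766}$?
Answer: $- \frac{2507101}{2951322} \approx -0.84948$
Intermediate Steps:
$\frac{2645}{-1067} + \frac{4507}{2766} = 2645 \left(- \frac{1}{1067}\right) + 4507 \cdot \frac{1}{2766} = - \frac{2645}{1067} + \frac{4507}{2766} = - \frac{2507101}{2951322}$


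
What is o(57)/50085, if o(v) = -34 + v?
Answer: 23/50085 ≈ 0.00045922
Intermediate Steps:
o(57)/50085 = (-34 + 57)/50085 = 23*(1/50085) = 23/50085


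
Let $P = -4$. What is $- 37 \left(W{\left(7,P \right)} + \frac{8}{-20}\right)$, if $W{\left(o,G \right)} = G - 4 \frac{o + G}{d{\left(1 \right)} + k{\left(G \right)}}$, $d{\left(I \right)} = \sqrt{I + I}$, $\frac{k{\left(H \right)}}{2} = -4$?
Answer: $\frac{16354}{155} - \frac{222 \sqrt{2}}{31} \approx 95.382$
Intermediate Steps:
$k{\left(H \right)} = -8$ ($k{\left(H \right)} = 2 \left(-4\right) = -8$)
$d{\left(I \right)} = \sqrt{2} \sqrt{I}$ ($d{\left(I \right)} = \sqrt{2 I} = \sqrt{2} \sqrt{I}$)
$W{\left(o,G \right)} = G - \frac{4 \left(G + o\right)}{-8 + \sqrt{2}}$ ($W{\left(o,G \right)} = G - 4 \frac{o + G}{\sqrt{2} \sqrt{1} - 8} = G - 4 \frac{G + o}{\sqrt{2} \cdot 1 - 8} = G - 4 \frac{G + o}{\sqrt{2} - 8} = G - 4 \frac{G + o}{-8 + \sqrt{2}} = G - \frac{4 \left(G + o\right)}{-8 + \sqrt{2}}$)
$- 37 \left(W{\left(7,P \right)} + \frac{8}{-20}\right) = - 37 \left(\left(\frac{16}{31} \cdot 7 + \frac{47}{31} \left(-4\right) + \frac{2}{31} \left(-4\right) \sqrt{2} + \frac{2}{31} \cdot 7 \sqrt{2}\right) + \frac{8}{-20}\right) = - 37 \left(\left(\frac{112}{31} - \frac{188}{31} - \frac{8 \sqrt{2}}{31} + \frac{14 \sqrt{2}}{31}\right) + 8 \left(- \frac{1}{20}\right)\right) = - 37 \left(\left(- \frac{76}{31} + \frac{6 \sqrt{2}}{31}\right) - \frac{2}{5}\right) = - 37 \left(- \frac{442}{155} + \frac{6 \sqrt{2}}{31}\right) = \frac{16354}{155} - \frac{222 \sqrt{2}}{31}$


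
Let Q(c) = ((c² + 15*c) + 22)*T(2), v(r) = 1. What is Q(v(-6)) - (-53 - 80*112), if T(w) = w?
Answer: 9089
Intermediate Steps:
Q(c) = 44 + 2*c² + 30*c (Q(c) = ((c² + 15*c) + 22)*2 = (22 + c² + 15*c)*2 = 44 + 2*c² + 30*c)
Q(v(-6)) - (-53 - 80*112) = (44 + 2*1² + 30*1) - (-53 - 80*112) = (44 + 2*1 + 30) - (-53 - 8960) = (44 + 2 + 30) - 1*(-9013) = 76 + 9013 = 9089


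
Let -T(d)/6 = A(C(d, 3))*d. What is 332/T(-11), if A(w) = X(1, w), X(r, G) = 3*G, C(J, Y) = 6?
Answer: 83/297 ≈ 0.27946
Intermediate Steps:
A(w) = 3*w
T(d) = -108*d (T(d) = -6*3*6*d = -108*d)
332/T(-11) = 332/((-108*(-11))) = 332/1188 = 332*(1/1188) = 83/297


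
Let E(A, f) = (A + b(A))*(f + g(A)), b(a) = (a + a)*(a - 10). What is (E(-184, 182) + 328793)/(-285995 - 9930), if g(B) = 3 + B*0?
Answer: -13502273/295925 ≈ -45.627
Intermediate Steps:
g(B) = 3 (g(B) = 3 + 0 = 3)
b(a) = 2*a*(-10 + a) (b(a) = (2*a)*(-10 + a) = 2*a*(-10 + a))
E(A, f) = (3 + f)*(A + 2*A*(-10 + A)) (E(A, f) = (A + 2*A*(-10 + A))*(f + 3) = (A + 2*A*(-10 + A))*(3 + f) = (3 + f)*(A + 2*A*(-10 + A)))
(E(-184, 182) + 328793)/(-285995 - 9930) = (-184*(-57 + 182 + 6*(-184) + 2*182*(-10 - 184)) + 328793)/(-285995 - 9930) = (-184*(-57 + 182 - 1104 + 2*182*(-194)) + 328793)/(-295925) = (-184*(-57 + 182 - 1104 - 70616) + 328793)*(-1/295925) = (-184*(-71595) + 328793)*(-1/295925) = (13173480 + 328793)*(-1/295925) = 13502273*(-1/295925) = -13502273/295925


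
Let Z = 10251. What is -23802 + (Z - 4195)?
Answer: -17746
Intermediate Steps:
-23802 + (Z - 4195) = -23802 + (10251 - 4195) = -23802 + 6056 = -17746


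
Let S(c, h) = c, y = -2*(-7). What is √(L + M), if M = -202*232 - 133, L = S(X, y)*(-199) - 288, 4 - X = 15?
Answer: 2*I*√11274 ≈ 212.36*I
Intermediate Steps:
y = 14
X = -11 (X = 4 - 1*15 = 4 - 15 = -11)
L = 1901 (L = -11*(-199) - 288 = 2189 - 288 = 1901)
M = -46997 (M = -46864 - 133 = -46997)
√(L + M) = √(1901 - 46997) = √(-45096) = 2*I*√11274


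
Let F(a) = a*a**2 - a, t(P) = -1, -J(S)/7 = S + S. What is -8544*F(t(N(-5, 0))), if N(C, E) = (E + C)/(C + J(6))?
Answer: 0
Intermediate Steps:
J(S) = -14*S (J(S) = -7*(S + S) = -14*S)
N(C, E) = (C + E)/(-84 + C) (N(C, E) = (E + C)/(C - 14*6) = (C + E)/(C - 84) = (C + E)/(-84 + C))
F(a) = a**3 - a
-8544*F(t(N(-5, 0))) = -8544*((-1)**3 - 1*(-1)) = -8544*(-1 + 1) = -8544*0 = 0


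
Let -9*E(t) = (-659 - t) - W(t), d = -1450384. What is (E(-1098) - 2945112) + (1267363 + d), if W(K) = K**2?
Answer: -26948032/9 ≈ -2.9942e+6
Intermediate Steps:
E(t) = 659/9 + t/9 + t**2/9 (E(t) = -((-659 - t) - t**2)/9 = -(-659 - t - t**2)/9 = 659/9 + t/9 + t**2/9)
(E(-1098) - 2945112) + (1267363 + d) = ((659/9 + (1/9)*(-1098) + (1/9)*(-1098)**2) - 2945112) + (1267363 - 1450384) = ((659/9 - 122 + (1/9)*1205604) - 2945112) - 183021 = ((659/9 - 122 + 133956) - 2945112) - 183021 = (1205165/9 - 2945112) - 183021 = -25300843/9 - 183021 = -26948032/9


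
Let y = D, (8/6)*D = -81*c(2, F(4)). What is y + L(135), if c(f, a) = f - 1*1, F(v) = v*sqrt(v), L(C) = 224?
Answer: 653/4 ≈ 163.25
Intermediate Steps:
F(v) = v**(3/2)
c(f, a) = -1 + f (c(f, a) = f - 1 = -1 + f)
D = -243/4 (D = 3*(-81*(-1 + 2))/4 = 3*(-81*1)/4 = (3/4)*(-81) = -243/4 ≈ -60.750)
y = -243/4 ≈ -60.750
y + L(135) = -243/4 + 224 = 653/4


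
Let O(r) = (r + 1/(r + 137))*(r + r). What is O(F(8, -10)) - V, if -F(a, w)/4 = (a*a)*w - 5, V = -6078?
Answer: 36187396686/2717 ≈ 1.3319e+7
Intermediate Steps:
F(a, w) = 20 - 4*w*a**2 (F(a, w) = -4*((a*a)*w - 5) = -4*(a**2*w - 5) = -4*(w*a**2 - 5) = -4*(-5 + w*a**2) = 20 - 4*w*a**2)
O(r) = 2*r*(r + 1/(137 + r)) (O(r) = (r + 1/(137 + r))*(2*r) = 2*r*(r + 1/(137 + r)))
O(F(8, -10)) - V = 2*(20 - 4*(-10)*8**2)*(1 + (20 - 4*(-10)*8**2)**2 + 137*(20 - 4*(-10)*8**2))/(137 + (20 - 4*(-10)*8**2)) - 1*(-6078) = 2*(20 - 4*(-10)*64)*(1 + (20 - 4*(-10)*64)**2 + 137*(20 - 4*(-10)*64))/(137 + (20 - 4*(-10)*64)) + 6078 = 2*(20 + 2560)*(1 + (20 + 2560)**2 + 137*(20 + 2560))/(137 + (20 + 2560)) + 6078 = 2*2580*(1 + 2580**2 + 137*2580)/(137 + 2580) + 6078 = 2*2580*(1 + 6656400 + 353460)/2717 + 6078 = 2*2580*(1/2717)*7009861 + 6078 = 36170882760/2717 + 6078 = 36187396686/2717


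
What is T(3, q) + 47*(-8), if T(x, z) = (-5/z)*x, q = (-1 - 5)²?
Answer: -4517/12 ≈ -376.42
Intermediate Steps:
q = 36 (q = (-6)² = 36)
T(x, z) = -5*x/z
T(3, q) + 47*(-8) = -5*3/36 + 47*(-8) = -5*3*1/36 - 376 = -5/12 - 376 = -4517/12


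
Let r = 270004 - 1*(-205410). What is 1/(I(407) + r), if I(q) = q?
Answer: 1/475821 ≈ 2.1016e-6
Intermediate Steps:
r = 475414 (r = 270004 + 205410 = 475414)
1/(I(407) + r) = 1/(407 + 475414) = 1/475821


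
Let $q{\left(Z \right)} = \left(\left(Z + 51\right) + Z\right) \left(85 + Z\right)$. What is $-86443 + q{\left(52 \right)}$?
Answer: $-65208$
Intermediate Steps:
$q{\left(Z \right)} = \left(51 + 2 Z\right) \left(85 + Z\right)$ ($q{\left(Z \right)} = \left(\left(51 + Z\right) + Z\right) \left(85 + Z\right) = \left(51 + 2 Z\right) \left(85 + Z\right)$)
$-86443 + q{\left(52 \right)} = -86443 + \left(4335 + 2 \cdot 52^{2} + 221 \cdot 52\right) = -86443 + \left(4335 + 2 \cdot 2704 + 11492\right) = -86443 + \left(4335 + 5408 + 11492\right) = -86443 + 21235 = -65208$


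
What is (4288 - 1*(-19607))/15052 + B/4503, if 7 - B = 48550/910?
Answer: 170667307/108208828 ≈ 1.5772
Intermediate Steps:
B = -4218/91 (B = 7 - 48550/910 = 7 - 1*4855/91 = 7 - 4855/91 = -4218/91 ≈ -46.352)
(4288 - 1*(-19607))/15052 + B/4503 = (4288 - 1*(-19607))/15052 - 4218/91/4503 = (4288 + 19607)*(1/15052) - 4218/91*1/4503 = 23895*(1/15052) - 74/7189 = 23895/15052 - 74/7189 = 170667307/108208828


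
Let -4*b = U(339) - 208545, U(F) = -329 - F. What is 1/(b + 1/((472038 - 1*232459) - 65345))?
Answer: 348468/18226008923 ≈ 1.9119e-5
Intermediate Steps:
b = 209213/4 (b = -((-329 - 1*339) - 208545)/4 = -((-329 - 339) - 208545)/4 = -(-668 - 208545)/4 = -1/4*(-209213) = 209213/4 ≈ 52303.)
1/(b + 1/((472038 - 1*232459) - 65345)) = 1/(209213/4 + 1/((472038 - 1*232459) - 65345)) = 1/(209213/4 + 1/((472038 - 232459) - 65345)) = 1/(209213/4 + 1/(239579 - 65345)) = 1/(209213/4 + 1/174234) = 1/(18226008923/348468) = 348468/18226008923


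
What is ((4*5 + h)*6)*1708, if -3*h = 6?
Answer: 184464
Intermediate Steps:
h = -2 (h = -⅓*6 = -2)
((4*5 + h)*6)*1708 = ((4*5 - 2)*6)*1708 = ((20 - 2)*6)*1708 = (18*6)*1708 = 108*1708 = 184464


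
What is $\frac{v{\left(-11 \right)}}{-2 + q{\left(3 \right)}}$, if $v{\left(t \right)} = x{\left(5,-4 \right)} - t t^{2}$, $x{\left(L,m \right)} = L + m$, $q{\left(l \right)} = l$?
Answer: $1332$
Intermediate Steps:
$v{\left(t \right)} = 1 - t^{3}$ ($v{\left(t \right)} = \left(5 - 4\right) - t t^{2} = 1 - t^{3}$)
$\frac{v{\left(-11 \right)}}{-2 + q{\left(3 \right)}} = \frac{1 - \left(-11\right)^{3}}{-2 + 3} = \frac{1 - -1331}{1} = 1 \left(1 + 1331\right) = 1 \cdot 1332 = 1332$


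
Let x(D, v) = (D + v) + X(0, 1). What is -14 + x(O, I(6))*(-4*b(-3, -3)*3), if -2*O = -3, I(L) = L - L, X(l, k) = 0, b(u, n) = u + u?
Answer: 94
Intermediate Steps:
b(u, n) = 2*u
I(L) = 0
O = 3/2 (O = -½*(-3) = 3/2 ≈ 1.5000)
x(D, v) = D + v (x(D, v) = (D + v) + 0 = D + v)
-14 + x(O, I(6))*(-4*b(-3, -3)*3) = -14 + (3/2 + 0)*(-8*(-3)*3) = -14 + 3*(-4*(-6)*3)/2 = -14 + 3*(24*3)/2 = -14 + (3/2)*72 = -14 + 108 = 94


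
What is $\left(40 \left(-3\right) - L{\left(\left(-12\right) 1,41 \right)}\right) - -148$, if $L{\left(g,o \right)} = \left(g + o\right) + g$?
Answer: $11$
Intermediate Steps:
$L{\left(g,o \right)} = o + 2 g$
$\left(40 \left(-3\right) - L{\left(\left(-12\right) 1,41 \right)}\right) - -148 = \left(40 \left(-3\right) - \left(41 + 2 \left(\left(-12\right) 1\right)\right)\right) - -148 = \left(-120 - \left(41 + 2 \left(-12\right)\right)\right) + 148 = \left(-120 - \left(41 - 24\right)\right) + 148 = \left(-120 - 17\right) + 148 = -137 + 148 = 11$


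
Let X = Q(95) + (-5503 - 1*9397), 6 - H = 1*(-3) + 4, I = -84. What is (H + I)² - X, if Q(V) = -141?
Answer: 21282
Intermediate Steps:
H = 5 (H = 6 - (1*(-3) + 4) = 6 - (-3 + 4) = 6 - 1*1 = 6 - 1 = 5)
X = -15041 (X = -141 + (-5503 - 1*9397) = -141 + (-5503 - 9397) = -141 - 14900 = -15041)
(H + I)² - X = (5 - 84)² - 1*(-15041) = (-79)² + 15041 = 6241 + 15041 = 21282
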